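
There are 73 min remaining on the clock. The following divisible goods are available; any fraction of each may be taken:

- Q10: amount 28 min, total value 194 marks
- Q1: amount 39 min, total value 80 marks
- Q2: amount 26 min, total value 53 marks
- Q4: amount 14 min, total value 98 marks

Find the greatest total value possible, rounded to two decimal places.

355.59

Take in order of value per unit:
- Q4 (98/14 per unit): all 14 → value 98, running total 98.00
- Q10 (194/28 per unit): all 28 → value 194, running total 292.00
- Q1 (80/39 per unit): 31 of 39 → value 31×80/39 = 63.5897, running total 355.59
Total 355.59.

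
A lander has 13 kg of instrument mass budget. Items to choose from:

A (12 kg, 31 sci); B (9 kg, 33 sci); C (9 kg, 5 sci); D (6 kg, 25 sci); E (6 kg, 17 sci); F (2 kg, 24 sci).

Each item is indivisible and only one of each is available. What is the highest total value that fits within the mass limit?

57 sci

Check high-value combinations within 13 kg:
- B+F: mass 9+2=11, value 33+24=57
- D+F: mass 6+2=8, value 25+24=49
- D+E: mass 6+6=12, value 25+17=42
- E+F: mass 6+2=8, value 17+24=41
- B: mass 9, value 33
Best: 57 sci.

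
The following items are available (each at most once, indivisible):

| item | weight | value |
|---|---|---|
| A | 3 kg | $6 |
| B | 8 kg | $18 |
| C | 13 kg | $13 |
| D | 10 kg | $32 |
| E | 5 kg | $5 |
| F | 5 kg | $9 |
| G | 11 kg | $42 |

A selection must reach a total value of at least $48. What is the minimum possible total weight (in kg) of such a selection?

14

Subsets with value ≥ 48, sorted by total weight:
- A+G: weight 14, value 48
- F+G: weight 16, value 51
- B+D: weight 18, value 50
- B+G: weight 19, value 60
Minimum weight: 14 kg.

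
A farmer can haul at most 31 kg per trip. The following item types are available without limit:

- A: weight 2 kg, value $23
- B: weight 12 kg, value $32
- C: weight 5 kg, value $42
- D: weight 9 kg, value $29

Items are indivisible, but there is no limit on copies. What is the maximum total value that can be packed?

$345

Best value-per-unit is A at 23/2, and filling with it alone uses weight 15×2=30. No mix of the others beats 15×23 = 345.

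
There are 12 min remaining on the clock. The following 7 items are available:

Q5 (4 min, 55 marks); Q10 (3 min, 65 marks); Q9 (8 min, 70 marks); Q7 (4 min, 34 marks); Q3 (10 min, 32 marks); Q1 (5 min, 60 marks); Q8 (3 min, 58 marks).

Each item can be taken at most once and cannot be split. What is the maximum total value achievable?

Check high-value combinations within 12 min:
- Q10+Q1+Q8: time 3+5+3=11, value 65+60+58=183
- Q5+Q10+Q1: time 4+3+5=12, value 55+65+60=180
- Q5+Q10+Q8: time 4+3+3=10, value 55+65+58=178
- Q5+Q1+Q8: time 4+5+3=12, value 55+60+58=173
Best: 183 marks.

183 marks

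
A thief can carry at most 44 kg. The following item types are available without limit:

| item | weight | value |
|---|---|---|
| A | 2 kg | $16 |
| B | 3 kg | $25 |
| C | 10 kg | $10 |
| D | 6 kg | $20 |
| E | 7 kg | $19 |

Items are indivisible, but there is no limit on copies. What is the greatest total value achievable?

$366

Best value-per-unit is B at 25/3; filling with it alone gives 14×25 = 350.
Optimal mix: 1×A + 14×B → weight 44, value 366.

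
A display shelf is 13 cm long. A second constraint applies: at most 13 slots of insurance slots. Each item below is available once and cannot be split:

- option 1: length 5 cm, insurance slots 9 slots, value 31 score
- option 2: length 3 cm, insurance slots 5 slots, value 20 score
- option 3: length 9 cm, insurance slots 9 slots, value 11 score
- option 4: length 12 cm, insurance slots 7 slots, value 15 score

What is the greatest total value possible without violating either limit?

Feasible sets respecting both limits:
- option 1: length 5, insurance slots 9, value 31
- option 2: length 3, insurance slots 5, value 20
- option 4: length 12, insurance slots 7, value 15
Best: 31 score.

31 score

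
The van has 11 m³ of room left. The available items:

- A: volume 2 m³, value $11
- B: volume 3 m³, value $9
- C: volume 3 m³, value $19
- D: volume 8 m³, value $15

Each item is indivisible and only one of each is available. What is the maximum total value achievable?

$39

Check high-value combinations within 11 m³:
- A+B+C: volume 2+3+3=8, value 11+9+19=39
- C+D: volume 3+8=11, value 19+15=34
- A+C: volume 2+3=5, value 11+19=30
- B+C: volume 3+3=6, value 9+19=28
Best: $39.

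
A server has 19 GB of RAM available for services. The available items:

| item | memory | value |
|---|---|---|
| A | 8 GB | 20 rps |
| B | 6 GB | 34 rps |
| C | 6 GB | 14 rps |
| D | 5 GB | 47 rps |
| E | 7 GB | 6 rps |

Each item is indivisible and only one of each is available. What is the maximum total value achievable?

101 rps

Check high-value combinations within 19 GB:
- A+B+D: memory 8+6+5=19, value 20+34+47=101
- B+C+D: memory 6+6+5=17, value 34+14+47=95
- B+D+E: memory 6+5+7=18, value 34+47+6=87
- B+D: memory 6+5=11, value 34+47=81
Best: 101 rps.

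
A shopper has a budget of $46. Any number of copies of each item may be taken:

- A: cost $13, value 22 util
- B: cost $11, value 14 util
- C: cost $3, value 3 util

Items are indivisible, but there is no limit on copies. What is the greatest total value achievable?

72 util

Best value-per-unit is A at 22/13; filling with it alone gives 3×22 = 66.
Optimal mix: 3×A + 2×C → cost 45, value 72.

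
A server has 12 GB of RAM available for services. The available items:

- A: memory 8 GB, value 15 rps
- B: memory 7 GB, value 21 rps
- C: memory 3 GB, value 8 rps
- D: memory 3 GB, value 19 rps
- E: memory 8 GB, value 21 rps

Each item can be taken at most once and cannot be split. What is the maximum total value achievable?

This is a 0/1 knapsack; check combinations near the capacity.
- B+D: memory 7+3=10, value 21+19=40
- D+E: memory 3+8=11, value 19+21=40
- A+D: memory 8+3=11, value 15+19=34
- B+C: memory 7+3=10, value 21+8=29
- C+E: memory 3+8=11, value 8+21=29
Best: 40 rps.

40 rps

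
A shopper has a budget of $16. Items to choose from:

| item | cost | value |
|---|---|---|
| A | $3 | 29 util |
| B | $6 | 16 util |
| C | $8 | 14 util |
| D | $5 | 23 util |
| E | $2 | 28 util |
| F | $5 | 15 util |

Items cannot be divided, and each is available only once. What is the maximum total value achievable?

96 util

Check high-value combinations within $16:
- A+B+D+E: cost 3+6+5+2=16, value 29+16+23+28=96
- A+D+E+F: cost 3+5+2+5=15, value 29+23+28+15=95
- A+B+E+F: cost 3+6+2+5=16, value 29+16+28+15=88
- A+D+E: cost 3+5+2=10, value 29+23+28=80
- A+B+E: cost 3+6+2=11, value 29+16+28=73
Best: 96 util.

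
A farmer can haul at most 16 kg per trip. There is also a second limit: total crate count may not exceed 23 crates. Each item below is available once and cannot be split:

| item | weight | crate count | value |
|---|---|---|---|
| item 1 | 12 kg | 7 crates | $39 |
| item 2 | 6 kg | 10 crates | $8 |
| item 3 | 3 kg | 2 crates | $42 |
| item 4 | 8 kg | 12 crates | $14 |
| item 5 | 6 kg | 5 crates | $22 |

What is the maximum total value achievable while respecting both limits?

$81

Feasible sets respecting both limits:
- item 1+item 3: weight 15, crate count 9, value 81
- item 2+item 3+item 5: weight 15, crate count 17, value 72
- item 3+item 5: weight 9, crate count 7, value 64
Best: $81.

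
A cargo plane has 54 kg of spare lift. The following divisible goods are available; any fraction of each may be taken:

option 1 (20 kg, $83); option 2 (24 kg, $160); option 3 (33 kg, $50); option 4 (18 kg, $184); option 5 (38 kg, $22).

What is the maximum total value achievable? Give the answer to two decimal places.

Take in order of value per unit:
- option 4 (184/18 per unit): all 18 → value 184, running total 184.00
- option 2 (160/24 per unit): all 24 → value 160, running total 344.00
- option 1 (83/20 per unit): 12 of 20 → value 12×83/20 = 49.8000, running total 393.80
Total 393.80.

393.80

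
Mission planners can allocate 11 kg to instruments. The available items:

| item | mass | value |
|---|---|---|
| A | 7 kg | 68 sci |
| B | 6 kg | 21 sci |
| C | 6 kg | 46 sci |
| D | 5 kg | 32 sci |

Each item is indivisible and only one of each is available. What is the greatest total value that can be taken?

Check high-value combinations within 11 kg:
- C+D: mass 6+5=11, value 46+32=78
- A: mass 7, value 68
- B+D: mass 6+5=11, value 21+32=53
- C: mass 6, value 46
Best: 78 sci.

78 sci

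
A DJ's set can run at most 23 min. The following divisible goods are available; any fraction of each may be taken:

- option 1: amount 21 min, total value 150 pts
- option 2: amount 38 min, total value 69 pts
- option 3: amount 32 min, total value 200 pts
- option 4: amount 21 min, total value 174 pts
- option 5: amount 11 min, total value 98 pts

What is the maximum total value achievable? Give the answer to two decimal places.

Take in order of value per unit:
- option 5 (98/11 per unit): all 11 → value 98, running total 98.00
- option 4 (174/21 per unit): 12 of 21 → value 12×174/21 = 99.4286, running total 197.43
Total 197.43.

197.43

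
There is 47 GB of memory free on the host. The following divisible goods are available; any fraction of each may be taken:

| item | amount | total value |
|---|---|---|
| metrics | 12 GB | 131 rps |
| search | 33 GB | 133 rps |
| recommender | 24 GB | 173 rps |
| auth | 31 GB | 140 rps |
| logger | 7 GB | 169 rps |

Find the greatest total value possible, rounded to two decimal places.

Take in order of value per unit:
- logger (169/7 per unit): all 7 → value 169, running total 169.00
- metrics (131/12 per unit): all 12 → value 131, running total 300.00
- recommender (173/24 per unit): all 24 → value 173, running total 473.00
- auth (140/31 per unit): 4 of 31 → value 4×140/31 = 18.0645, running total 491.06
Total 491.06.

491.06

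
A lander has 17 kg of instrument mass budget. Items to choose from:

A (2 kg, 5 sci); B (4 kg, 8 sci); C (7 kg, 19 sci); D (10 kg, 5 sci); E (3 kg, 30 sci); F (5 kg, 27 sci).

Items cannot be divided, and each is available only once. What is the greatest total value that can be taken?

This is a 0/1 knapsack; check combinations near the capacity.
- A+C+E+F: mass 2+7+3+5=17, value 5+19+30+27=81
- C+E+F: mass 7+3+5=15, value 19+30+27=76
- A+B+E+F: mass 2+4+3+5=14, value 5+8+30+27=70
Best: 81 sci.

81 sci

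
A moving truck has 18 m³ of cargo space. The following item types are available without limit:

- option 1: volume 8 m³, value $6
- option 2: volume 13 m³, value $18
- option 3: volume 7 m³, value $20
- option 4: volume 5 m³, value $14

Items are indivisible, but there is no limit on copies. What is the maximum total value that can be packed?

Best value-per-unit is option 3 at 20/7; filling with it alone gives 2×20 = 40.
Optimal mix: 1×option 3 + 2×option 4 → volume 17, value 48.

$48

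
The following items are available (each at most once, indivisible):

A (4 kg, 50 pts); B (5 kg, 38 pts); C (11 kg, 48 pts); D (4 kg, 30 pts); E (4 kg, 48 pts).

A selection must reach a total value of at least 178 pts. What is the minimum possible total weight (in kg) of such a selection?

24

Subsets with value ≥ 178, sorted by total weight:
- A+B+C+E: weight 24, value 184
- A+B+C+D+E: weight 28, value 214
Minimum weight: 24 kg.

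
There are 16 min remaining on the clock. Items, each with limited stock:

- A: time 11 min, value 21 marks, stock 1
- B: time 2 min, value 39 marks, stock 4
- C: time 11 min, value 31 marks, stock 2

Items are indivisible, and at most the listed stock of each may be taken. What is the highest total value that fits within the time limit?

156 marks

Top feasible selections:
- 4×B: time 8, value 156
- 3×B: time 6, value 117
- 2×B + 1×C: time 15, value 109
- 1×A + 2×B: time 15, value 99
Best: 156 marks.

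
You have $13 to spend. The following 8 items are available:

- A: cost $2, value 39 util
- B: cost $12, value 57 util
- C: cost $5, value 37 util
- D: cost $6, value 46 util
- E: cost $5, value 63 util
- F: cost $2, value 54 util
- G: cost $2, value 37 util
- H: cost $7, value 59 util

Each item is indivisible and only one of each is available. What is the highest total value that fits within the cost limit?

193 util

This is a 0/1 knapsack; check combinations near the capacity.
- A+E+F+G: cost 2+5+2+2=11, value 39+63+54+37=193
- A+F+G+H: cost 2+2+2+7=13, value 39+54+37+59=189
- A+D+F+G: cost 2+6+2+2=12, value 39+46+54+37=176
Best: 193 util.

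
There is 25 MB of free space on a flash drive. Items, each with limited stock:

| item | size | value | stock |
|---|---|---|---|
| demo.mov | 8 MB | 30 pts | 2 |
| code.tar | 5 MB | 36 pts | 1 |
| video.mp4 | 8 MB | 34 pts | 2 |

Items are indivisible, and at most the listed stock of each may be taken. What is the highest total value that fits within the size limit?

Top feasible selections:
- 1×code.tar + 2×video.mp4: size 21, value 104
- 1×demo.mov + 1×code.tar + 1×video.mp4: size 21, value 100
Best: 104 pts.

104 pts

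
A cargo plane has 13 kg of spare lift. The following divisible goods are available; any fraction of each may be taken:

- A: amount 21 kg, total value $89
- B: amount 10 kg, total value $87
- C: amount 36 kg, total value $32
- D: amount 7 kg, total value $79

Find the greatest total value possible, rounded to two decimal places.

131.20

Take in order of value per unit:
- D (79/7 per unit): all 7 → value 79, running total 79.00
- B (87/10 per unit): 6 of 10 → value 6×87/10 = 52.2000, running total 131.20
Total 131.20.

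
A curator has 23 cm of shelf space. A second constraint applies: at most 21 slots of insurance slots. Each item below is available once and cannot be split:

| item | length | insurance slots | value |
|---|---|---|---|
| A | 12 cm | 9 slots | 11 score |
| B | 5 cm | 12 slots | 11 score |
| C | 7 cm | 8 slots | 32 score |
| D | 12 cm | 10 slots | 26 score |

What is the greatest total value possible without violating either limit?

Feasible sets respecting both limits:
- C+D: length 19, insurance slots 18, value 58
- A+C: length 19, insurance slots 17, value 43
- B+C: length 12, insurance slots 20, value 43
Best: 58 score.

58 score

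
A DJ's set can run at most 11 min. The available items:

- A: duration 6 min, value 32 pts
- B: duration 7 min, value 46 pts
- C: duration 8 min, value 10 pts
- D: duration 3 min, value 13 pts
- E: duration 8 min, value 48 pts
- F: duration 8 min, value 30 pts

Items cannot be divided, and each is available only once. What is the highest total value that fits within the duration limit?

61 pts

This is a 0/1 knapsack; check combinations near the capacity.
- D+E: duration 3+8=11, value 13+48=61
- B+D: duration 7+3=10, value 46+13=59
- E: duration 8, value 48
Best: 61 pts.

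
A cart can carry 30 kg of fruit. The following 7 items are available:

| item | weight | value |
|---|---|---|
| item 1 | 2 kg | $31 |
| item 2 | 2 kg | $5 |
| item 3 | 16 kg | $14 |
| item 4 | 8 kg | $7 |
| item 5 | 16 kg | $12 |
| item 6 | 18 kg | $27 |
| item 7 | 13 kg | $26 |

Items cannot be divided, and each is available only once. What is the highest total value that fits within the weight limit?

Check high-value combinations within 30 kg:
- item 1+item 2+item 4+item 6: weight 2+2+8+18=30, value 31+5+7+27=70
- item 1+item 2+item 4+item 7: weight 2+2+8+13=25, value 31+5+7+26=69
- item 1+item 4+item 6: weight 2+8+18=28, value 31+7+27=65
- item 1+item 4+item 7: weight 2+8+13=23, value 31+7+26=64
Best: $70.

$70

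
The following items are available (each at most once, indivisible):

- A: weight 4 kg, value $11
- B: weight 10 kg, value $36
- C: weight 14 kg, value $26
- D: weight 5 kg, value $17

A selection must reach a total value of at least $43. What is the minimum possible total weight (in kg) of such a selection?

Subsets with value ≥ 43, sorted by total weight:
- A+B: weight 14, value 47
- B+D: weight 15, value 53
- A+B+D: weight 19, value 64
- C+D: weight 19, value 43
Minimum weight: 14 kg.

14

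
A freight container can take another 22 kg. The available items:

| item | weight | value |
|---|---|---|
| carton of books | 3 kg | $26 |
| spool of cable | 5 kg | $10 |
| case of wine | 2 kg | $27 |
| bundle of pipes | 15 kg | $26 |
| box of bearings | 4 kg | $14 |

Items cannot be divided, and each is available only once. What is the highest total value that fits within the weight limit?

Check high-value combinations within 22 kg:
- carton of books+case of wine+bundle of pipes: weight 3+2+15=20, value 26+27+26=79
- carton of books+spool of cable+case of wine+box of bearings: weight 3+5+2+4=14, value 26+10+27+14=77
- carton of books+case of wine+box of bearings: weight 3+2+4=9, value 26+27+14=67
Best: $79.

$79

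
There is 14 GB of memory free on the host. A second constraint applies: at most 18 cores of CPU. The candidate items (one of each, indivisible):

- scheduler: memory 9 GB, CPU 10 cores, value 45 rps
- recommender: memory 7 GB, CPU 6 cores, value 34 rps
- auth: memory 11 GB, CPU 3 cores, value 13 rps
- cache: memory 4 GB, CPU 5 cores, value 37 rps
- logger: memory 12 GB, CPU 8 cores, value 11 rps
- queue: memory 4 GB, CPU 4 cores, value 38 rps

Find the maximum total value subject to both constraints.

Feasible sets respecting both limits:
- scheduler+queue: memory 13, CPU 14, value 83
- scheduler+cache: memory 13, CPU 15, value 82
- cache+queue: memory 8, CPU 9, value 75
Best: 83 rps.

83 rps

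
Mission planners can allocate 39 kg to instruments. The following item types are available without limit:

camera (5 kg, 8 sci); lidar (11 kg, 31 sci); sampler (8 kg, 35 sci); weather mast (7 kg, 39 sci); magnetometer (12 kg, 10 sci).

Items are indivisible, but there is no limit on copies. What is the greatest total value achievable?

Best value-per-unit is weather mast at 39/7, and filling with it alone uses mass 5×7=35. No mix of the others beats 5×39 = 195.

195 sci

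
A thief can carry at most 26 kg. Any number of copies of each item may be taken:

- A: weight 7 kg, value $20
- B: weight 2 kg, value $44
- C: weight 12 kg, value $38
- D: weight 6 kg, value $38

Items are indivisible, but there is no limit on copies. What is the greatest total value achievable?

Best value-per-unit is B at 44/2, and filling with it alone uses weight 13×2=26. No mix of the others beats 13×44 = 572.

$572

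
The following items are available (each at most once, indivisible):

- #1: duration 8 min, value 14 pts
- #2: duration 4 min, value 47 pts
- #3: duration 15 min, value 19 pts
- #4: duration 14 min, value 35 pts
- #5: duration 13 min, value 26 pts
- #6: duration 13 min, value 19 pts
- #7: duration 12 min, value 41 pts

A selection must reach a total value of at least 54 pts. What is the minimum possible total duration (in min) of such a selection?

12

Subsets with value ≥ 54, sorted by total duration:
- #1+#2: duration 12, value 61
- #2+#7: duration 16, value 88
- #2+#5: duration 17, value 73
- #2+#6: duration 17, value 66
Minimum duration: 12 min.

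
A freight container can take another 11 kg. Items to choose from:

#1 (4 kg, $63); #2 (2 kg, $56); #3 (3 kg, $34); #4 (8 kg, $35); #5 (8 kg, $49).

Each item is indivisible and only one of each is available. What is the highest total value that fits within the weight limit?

$153

Check high-value combinations within 11 kg:
- #1+#2+#3: weight 4+2+3=9, value 63+56+34=153
- #1+#2: weight 4+2=6, value 63+56=119
- #2+#5: weight 2+8=10, value 56+49=105
- #1+#3: weight 4+3=7, value 63+34=97
Best: $153.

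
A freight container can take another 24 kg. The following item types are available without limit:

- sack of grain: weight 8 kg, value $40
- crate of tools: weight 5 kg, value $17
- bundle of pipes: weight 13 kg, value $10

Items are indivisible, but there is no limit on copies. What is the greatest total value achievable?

$120

Best value-per-unit is sack of grain at 40/8, and filling with it alone uses weight 3×8=24. No mix of the others beats 3×40 = 120.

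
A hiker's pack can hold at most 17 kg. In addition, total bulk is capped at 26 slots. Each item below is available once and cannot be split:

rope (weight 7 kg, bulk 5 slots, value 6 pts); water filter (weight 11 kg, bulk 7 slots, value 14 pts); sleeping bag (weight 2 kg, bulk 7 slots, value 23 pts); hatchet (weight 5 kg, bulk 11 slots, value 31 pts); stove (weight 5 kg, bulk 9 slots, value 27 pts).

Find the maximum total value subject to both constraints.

64 pts

Feasible sets respecting both limits:
- rope+hatchet+stove: weight 17, bulk 25, value 64
- rope+sleeping bag+hatchet: weight 14, bulk 23, value 60
- hatchet+stove: weight 10, bulk 20, value 58
- rope+sleeping bag+stove: weight 14, bulk 21, value 56
Best: 64 pts.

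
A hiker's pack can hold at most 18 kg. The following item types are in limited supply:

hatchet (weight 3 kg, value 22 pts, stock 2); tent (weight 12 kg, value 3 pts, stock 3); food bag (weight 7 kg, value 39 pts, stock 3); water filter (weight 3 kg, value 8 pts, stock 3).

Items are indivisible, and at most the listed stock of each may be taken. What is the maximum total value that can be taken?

Top feasible selections:
- 1×hatchet + 2×food bag: weight 17, value 100
- 2×hatchet + 1×food bag + 1×water filter: weight 16, value 91
- 2×food bag + 1×water filter: weight 17, value 86
Best: 100 pts.

100 pts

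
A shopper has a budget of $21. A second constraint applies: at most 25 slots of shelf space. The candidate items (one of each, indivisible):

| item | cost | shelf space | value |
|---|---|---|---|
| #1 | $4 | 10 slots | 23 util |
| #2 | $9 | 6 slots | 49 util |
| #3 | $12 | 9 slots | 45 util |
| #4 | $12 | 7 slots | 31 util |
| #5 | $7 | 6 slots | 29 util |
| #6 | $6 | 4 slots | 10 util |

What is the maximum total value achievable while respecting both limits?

Feasible sets respecting both limits:
- #1+#2+#5: cost 20, shelf space 22, value 101
- #2+#3: cost 21, shelf space 15, value 94
- #1+#2+#6: cost 19, shelf space 20, value 82
- #2+#4: cost 21, shelf space 13, value 80
Best: 101 util.

101 util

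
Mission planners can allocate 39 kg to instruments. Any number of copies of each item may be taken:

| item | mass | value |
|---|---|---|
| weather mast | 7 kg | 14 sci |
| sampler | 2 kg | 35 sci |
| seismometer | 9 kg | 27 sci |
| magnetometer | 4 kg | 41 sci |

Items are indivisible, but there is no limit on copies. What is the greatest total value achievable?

Best value-per-unit is sampler at 35/2, and filling with it alone uses mass 19×2=38. No mix of the others beats 19×35 = 665.

665 sci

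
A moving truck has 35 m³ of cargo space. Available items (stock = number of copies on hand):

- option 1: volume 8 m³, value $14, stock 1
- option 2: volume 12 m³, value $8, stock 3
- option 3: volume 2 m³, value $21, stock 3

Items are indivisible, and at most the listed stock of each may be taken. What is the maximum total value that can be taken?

$85

Best selections within volume 35 and stock limits:
- 1×option 1 + 1×option 2 + 3×option 3: volume 26, value 85
- 2×option 2 + 3×option 3: volume 30, value 79
- 1×option 1 + 3×option 3: volume 14, value 77
- 1×option 2 + 3×option 3: volume 18, value 71
Best: $85.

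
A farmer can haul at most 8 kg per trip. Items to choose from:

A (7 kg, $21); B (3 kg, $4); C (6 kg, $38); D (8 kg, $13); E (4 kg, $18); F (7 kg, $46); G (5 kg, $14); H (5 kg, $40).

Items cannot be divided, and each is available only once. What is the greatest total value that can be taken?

This is a 0/1 knapsack; check combinations near the capacity.
- F: weight 7, value 46
- B+H: weight 3+5=8, value 4+40=44
- H: weight 5, value 40
- C: weight 6, value 38
Best: $46.

$46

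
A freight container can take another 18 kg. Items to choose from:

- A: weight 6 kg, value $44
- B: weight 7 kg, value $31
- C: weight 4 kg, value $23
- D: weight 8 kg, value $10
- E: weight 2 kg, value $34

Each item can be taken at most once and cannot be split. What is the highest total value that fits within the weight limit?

$109

This is a 0/1 knapsack; check combinations near the capacity.
- A+B+E: weight 6+7+2=15, value 44+31+34=109
- A+C+E: weight 6+4+2=12, value 44+23+34=101
- A+B+C: weight 6+7+4=17, value 44+31+23=98
- B+C+E: weight 7+4+2=13, value 31+23+34=88
Best: $109.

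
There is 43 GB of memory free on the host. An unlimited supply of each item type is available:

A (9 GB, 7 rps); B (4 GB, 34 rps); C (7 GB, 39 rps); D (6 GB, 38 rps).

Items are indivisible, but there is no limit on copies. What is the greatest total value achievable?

Best value-per-unit is B at 34/4; filling with it alone gives 10×34 = 340.
Optimal mix: 9×B + 1×C → memory 43, value 345.

345 rps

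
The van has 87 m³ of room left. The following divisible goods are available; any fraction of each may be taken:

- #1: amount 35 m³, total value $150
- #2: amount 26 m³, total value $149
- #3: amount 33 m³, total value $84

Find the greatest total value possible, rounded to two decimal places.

Take in order of value per unit:
- #2 (149/26 per unit): all 26 → value 149, running total 149.00
- #1 (150/35 per unit): all 35 → value 150, running total 299.00
- #3 (84/33 per unit): 26 of 33 → value 26×84/33 = 66.1818, running total 365.18
Total 365.18.

365.18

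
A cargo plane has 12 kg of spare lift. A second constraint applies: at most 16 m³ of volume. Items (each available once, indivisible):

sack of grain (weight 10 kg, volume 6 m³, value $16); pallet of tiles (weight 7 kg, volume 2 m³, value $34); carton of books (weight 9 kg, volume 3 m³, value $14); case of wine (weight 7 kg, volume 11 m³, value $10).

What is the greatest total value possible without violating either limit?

$34

Feasible sets respecting both limits:
- pallet of tiles: weight 7, volume 2, value 34
- sack of grain: weight 10, volume 6, value 16
- carton of books: weight 9, volume 3, value 14
- case of wine: weight 7, volume 11, value 10
Best: $34.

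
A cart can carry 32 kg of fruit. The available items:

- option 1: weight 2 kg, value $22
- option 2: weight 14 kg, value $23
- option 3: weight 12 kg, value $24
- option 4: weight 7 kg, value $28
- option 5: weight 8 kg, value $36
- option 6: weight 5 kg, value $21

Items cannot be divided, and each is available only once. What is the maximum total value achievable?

$110

Check high-value combinations within 32 kg:
- option 1+option 3+option 4+option 5: weight 2+12+7+8=29, value 22+24+28+36=110
- option 1+option 2+option 4+option 5: weight 2+14+7+8=31, value 22+23+28+36=109
- option 3+option 4+option 5+option 6: weight 12+7+8+5=32, value 24+28+36+21=109
- option 1+option 4+option 5+option 6: weight 2+7+8+5=22, value 22+28+36+21=107
Best: $110.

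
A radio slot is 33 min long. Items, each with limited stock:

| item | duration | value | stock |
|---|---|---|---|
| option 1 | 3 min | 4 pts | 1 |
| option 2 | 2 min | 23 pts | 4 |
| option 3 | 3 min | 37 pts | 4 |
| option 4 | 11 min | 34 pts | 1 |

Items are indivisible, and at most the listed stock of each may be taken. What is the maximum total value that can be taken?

Best selections within duration 33 and stock limits:
- 4×option 2 + 4×option 3 + 1×option 4: duration 31, value 274
- 1×option 1 + 3×option 2 + 4×option 3 + 1×option 4: duration 32, value 255
- 3×option 2 + 4×option 3 + 1×option 4: duration 29, value 251
- 1×option 1 + 4×option 2 + 4×option 3: duration 23, value 244
Best: 274 pts.

274 pts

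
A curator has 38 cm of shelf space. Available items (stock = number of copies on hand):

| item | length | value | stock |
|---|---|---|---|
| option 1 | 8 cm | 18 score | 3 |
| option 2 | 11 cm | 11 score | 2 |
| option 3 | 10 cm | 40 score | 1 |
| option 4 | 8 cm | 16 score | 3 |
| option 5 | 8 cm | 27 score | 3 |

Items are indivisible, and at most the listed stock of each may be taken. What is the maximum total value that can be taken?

121 score

Best selections within length 38 and stock limits:
- 1×option 3 + 3×option 5: length 34, value 121
- 1×option 1 + 1×option 3 + 2×option 5: length 34, value 112
- 1×option 3 + 1×option 4 + 2×option 5: length 34, value 110
Best: 121 score.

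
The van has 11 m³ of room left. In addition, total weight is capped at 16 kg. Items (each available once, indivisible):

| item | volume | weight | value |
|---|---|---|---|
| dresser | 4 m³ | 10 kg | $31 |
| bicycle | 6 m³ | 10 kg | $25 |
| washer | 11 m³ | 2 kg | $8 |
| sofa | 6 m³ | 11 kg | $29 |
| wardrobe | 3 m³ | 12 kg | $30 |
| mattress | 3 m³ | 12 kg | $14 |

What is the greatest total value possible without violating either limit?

$31

Feasible sets respecting both limits:
- dresser: volume 4, weight 10, value 31
- wardrobe: volume 3, weight 12, value 30
- sofa: volume 6, weight 11, value 29
- bicycle: volume 6, weight 10, value 25
Best: $31.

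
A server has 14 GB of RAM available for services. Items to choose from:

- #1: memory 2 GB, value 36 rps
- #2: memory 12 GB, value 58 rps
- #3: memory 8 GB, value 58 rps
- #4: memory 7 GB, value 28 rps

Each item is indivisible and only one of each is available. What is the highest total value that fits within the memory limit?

94 rps

Check high-value combinations within 14 GB:
- #1+#3: memory 2+8=10, value 36+58=94
- #1+#2: memory 2+12=14, value 36+58=94
- #1+#4: memory 2+7=9, value 36+28=64
- #3: memory 8, value 58
- #2: memory 12, value 58
Best: 94 rps.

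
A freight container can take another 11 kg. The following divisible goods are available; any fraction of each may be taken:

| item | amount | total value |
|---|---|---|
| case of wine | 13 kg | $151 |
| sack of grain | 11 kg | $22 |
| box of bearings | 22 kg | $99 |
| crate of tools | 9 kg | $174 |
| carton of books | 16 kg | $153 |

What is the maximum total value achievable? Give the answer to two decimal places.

197.23

Take in order of value per unit:
- crate of tools (174/9 per unit): all 9 → value 174, running total 174.00
- case of wine (151/13 per unit): 2 of 13 → value 2×151/13 = 23.2308, running total 197.23
Total 197.23.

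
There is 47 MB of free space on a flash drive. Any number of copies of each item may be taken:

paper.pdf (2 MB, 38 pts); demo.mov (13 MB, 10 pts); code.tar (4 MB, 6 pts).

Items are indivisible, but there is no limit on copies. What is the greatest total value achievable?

874 pts

Best value-per-unit is paper.pdf at 38/2, and filling with it alone uses size 23×2=46. No mix of the others beats 23×38 = 874.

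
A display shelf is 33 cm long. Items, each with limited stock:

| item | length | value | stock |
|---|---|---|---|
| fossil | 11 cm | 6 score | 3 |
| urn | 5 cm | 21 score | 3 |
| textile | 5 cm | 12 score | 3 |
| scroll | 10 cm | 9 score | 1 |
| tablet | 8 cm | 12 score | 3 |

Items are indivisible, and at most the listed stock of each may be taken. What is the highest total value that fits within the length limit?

Top feasible selections:
- 3×urn + 3×textile: length 30, value 99
- 3×urn + 2×textile + 1×tablet: length 33, value 99
Best: 99 score.

99 score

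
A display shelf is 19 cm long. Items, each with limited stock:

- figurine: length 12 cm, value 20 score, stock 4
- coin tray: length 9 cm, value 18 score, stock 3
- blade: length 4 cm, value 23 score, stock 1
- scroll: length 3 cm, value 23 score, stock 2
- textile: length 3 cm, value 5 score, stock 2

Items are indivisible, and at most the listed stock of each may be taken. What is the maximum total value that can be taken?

Best selections within length 19 and stock limits:
- 1×coin tray + 1×blade + 2×scroll: length 19, value 87
- 1×blade + 2×scroll + 2×textile: length 16, value 79
Best: 87 score.

87 score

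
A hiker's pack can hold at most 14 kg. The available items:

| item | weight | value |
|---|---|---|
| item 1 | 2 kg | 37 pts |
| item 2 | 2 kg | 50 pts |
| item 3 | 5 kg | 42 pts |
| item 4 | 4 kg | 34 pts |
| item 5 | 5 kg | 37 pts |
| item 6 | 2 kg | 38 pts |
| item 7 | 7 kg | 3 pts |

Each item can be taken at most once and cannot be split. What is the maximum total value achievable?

This is a 0/1 knapsack; check combinations near the capacity.
- item 1+item 2+item 3+item 6: weight 2+2+5+2=11, value 37+50+42+38=167
- item 2+item 3+item 5+item 6: weight 2+5+5+2=14, value 50+42+37+38=167
- item 1+item 2+item 3+item 5: weight 2+2+5+5=14, value 37+50+42+37=166
Best: 167 pts.

167 pts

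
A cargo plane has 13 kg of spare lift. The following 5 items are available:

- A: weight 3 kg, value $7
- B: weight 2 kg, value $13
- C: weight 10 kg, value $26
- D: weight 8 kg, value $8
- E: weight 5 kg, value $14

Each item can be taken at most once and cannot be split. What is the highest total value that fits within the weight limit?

$39

Check high-value combinations within 13 kg:
- B+C: weight 2+10=12, value 13+26=39
- A+B+E: weight 3+2+5=10, value 7+13+14=34
- A+C: weight 3+10=13, value 7+26=33
Best: $39.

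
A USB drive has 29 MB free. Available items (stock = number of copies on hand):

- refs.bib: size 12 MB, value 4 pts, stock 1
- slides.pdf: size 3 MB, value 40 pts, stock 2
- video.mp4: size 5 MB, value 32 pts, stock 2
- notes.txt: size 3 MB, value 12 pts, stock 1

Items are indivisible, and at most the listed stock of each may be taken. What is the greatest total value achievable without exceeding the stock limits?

Best selections within size 29 and stock limits:
- 2×slides.pdf + 2×video.mp4 + 1×notes.txt: size 19, value 156
- 1×refs.bib + 2×slides.pdf + 2×video.mp4: size 28, value 148
Best: 156 pts.

156 pts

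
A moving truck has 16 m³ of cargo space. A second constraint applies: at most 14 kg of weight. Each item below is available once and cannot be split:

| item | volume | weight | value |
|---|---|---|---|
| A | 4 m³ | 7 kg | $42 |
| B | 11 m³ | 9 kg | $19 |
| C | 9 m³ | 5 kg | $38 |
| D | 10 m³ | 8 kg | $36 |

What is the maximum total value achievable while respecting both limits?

$80

Feasible sets respecting both limits:
- A+C: volume 13, weight 12, value 80
- A: volume 4, weight 7, value 42
- C: volume 9, weight 5, value 38
- D: volume 10, weight 8, value 36
Best: $80.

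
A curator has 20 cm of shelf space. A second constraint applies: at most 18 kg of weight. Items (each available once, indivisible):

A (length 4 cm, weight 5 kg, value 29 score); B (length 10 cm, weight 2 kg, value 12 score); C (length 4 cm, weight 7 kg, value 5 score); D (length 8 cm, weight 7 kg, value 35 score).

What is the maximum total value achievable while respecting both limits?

Feasible sets respecting both limits:
- A+D: length 12, weight 12, value 64
- B+D: length 18, weight 9, value 47
- A+B+C: length 18, weight 14, value 46
- A+B: length 14, weight 7, value 41
Best: 64 score.

64 score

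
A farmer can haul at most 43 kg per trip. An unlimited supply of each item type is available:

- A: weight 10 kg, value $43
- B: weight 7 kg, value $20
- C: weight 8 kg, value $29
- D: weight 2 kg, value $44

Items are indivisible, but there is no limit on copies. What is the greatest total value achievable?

Best value-per-unit is D at 44/2, and filling with it alone uses weight 21×2=42. No mix of the others beats 21×44 = 924.

$924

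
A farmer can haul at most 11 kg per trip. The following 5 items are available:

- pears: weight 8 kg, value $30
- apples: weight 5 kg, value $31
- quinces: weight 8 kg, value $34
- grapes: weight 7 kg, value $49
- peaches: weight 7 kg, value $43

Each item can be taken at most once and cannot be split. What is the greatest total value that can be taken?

This is a 0/1 knapsack; check combinations near the capacity.
- grapes: weight 7, value 49
- peaches: weight 7, value 43
- quinces: weight 8, value 34
- apples: weight 5, value 31
- pears: weight 8, value 30
Best: $49.

$49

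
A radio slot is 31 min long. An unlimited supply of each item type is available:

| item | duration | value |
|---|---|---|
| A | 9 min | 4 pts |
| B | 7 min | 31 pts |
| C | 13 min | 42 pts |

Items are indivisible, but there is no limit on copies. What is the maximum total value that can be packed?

124 pts

Best value-per-unit is B at 31/7, and filling with it alone uses duration 4×7=28. No mix of the others beats 4×31 = 124.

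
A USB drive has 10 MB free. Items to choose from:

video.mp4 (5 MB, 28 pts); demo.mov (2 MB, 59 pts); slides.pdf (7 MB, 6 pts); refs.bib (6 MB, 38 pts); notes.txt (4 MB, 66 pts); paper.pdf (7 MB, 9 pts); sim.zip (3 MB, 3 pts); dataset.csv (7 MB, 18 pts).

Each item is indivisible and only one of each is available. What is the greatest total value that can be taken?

128 pts

This is a 0/1 knapsack; check combinations near the capacity.
- demo.mov+notes.txt+sim.zip: size 2+4+3=9, value 59+66+3=128
- demo.mov+notes.txt: size 2+4=6, value 59+66=125
- refs.bib+notes.txt: size 6+4=10, value 38+66=104
- demo.mov+refs.bib: size 2+6=8, value 59+38=97
Best: 128 pts.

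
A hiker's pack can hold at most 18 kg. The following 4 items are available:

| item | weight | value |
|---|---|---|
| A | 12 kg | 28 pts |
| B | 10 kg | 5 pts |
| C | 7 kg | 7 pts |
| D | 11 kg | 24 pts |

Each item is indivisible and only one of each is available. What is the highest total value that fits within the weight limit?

31 pts

Check high-value combinations within 18 kg:
- C+D: weight 7+11=18, value 7+24=31
- A: weight 12, value 28
- D: weight 11, value 24
- B+C: weight 10+7=17, value 5+7=12
- C: weight 7, value 7
Best: 31 pts.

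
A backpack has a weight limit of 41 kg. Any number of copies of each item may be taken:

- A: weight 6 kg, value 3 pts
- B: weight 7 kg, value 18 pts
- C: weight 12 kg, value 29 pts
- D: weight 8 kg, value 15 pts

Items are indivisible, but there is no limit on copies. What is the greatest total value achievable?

101 pts

Best value-per-unit is B at 18/7; filling with it alone gives 5×18 = 90.
Optimal mix: 4×B + 1×C → weight 40, value 101.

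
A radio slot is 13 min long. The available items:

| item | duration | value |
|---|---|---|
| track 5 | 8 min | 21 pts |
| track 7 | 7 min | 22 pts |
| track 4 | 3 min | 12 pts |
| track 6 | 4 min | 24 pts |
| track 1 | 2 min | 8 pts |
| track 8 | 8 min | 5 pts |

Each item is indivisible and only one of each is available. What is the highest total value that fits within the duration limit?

54 pts

Check high-value combinations within 13 min:
- track 7+track 6+track 1: duration 7+4+2=13, value 22+24+8=54
- track 7+track 6: duration 7+4=11, value 22+24=46
- track 5+track 6: duration 8+4=12, value 21+24=45
- track 4+track 6+track 1: duration 3+4+2=9, value 12+24+8=44
- track 7+track 4+track 1: duration 7+3+2=12, value 22+12+8=42
Best: 54 pts.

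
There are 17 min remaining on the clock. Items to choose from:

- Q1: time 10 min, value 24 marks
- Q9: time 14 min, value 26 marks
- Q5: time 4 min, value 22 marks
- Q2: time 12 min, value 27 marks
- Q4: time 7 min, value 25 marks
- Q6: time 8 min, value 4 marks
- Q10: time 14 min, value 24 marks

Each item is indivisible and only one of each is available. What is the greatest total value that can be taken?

49 marks

Check high-value combinations within 17 min:
- Q5+Q2: time 4+12=16, value 22+27=49
- Q1+Q4: time 10+7=17, value 24+25=49
- Q5+Q4: time 4+7=11, value 22+25=47
- Q1+Q5: time 10+4=14, value 24+22=46
Best: 49 marks.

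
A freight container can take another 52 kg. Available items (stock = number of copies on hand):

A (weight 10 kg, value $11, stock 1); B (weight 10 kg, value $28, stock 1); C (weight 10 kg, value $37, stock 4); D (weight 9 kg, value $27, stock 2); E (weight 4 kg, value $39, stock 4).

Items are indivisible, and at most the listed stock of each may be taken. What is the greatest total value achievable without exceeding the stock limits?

Best selections within weight 52 and stock limits:
- 3×C + 4×E: weight 46, value 267
- 4×C + 3×E: weight 52, value 265
- 1×B + 2×C + 4×E: weight 46, value 258
Best: $267.

$267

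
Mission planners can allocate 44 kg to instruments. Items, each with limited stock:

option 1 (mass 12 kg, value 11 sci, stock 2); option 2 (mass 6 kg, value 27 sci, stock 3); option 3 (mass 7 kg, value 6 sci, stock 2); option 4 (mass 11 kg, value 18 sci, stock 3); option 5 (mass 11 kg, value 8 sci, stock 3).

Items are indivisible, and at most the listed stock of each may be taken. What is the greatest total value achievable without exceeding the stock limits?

117 sci

Top feasible selections:
- 3×option 2 + 2×option 4: mass 40, value 117
- 3×option 2 + 2×option 3 + 1×option 4: mass 43, value 111
- 1×option 1 + 3×option 2 + 1×option 4: mass 41, value 110
- 3×option 2 + 1×option 4 + 1×option 5: mass 40, value 107
Best: 117 sci.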